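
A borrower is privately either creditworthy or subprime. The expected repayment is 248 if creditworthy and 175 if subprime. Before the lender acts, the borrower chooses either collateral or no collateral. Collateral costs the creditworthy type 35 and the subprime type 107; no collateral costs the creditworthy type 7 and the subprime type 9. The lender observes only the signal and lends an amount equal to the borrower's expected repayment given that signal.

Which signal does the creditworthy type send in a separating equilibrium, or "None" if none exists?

Try creditworthy → collateral, subprime → no collateral:
  If types separate, collateral earns payment 248 and no collateral earns 175.
  Creditworthy: collateral gives 248 − 35 = 213; no collateral gives 175 − 7 = 168. No deviation. ✓
  Subprime: no collateral gives 175 − 9 = 166; collateral gives 248 − 107 = 141. No deviation. ✓
Both hold — the creditworthy type sends collateral.

collateral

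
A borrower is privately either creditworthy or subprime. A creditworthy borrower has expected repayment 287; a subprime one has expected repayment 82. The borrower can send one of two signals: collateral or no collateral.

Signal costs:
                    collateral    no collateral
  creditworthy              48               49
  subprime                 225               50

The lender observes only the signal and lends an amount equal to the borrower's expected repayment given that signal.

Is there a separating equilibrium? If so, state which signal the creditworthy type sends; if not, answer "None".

None

Try creditworthy → collateral, subprime → no collateral:
  Under separation the lender infers type exactly: collateral → creditworthy (pays 287), no collateral → subprime (pays 82).
  Creditworthy: collateral gives 287 − 48 = 239; no collateral gives 82 − 49 = 33. No deviation. ✓
  Subprime: no collateral gives 82 − 50 = 32; collateral gives 287 − 225 = 62. Would deviate. ✗
Try creditworthy → no collateral, subprime → collateral:
  Under separation the lender infers type exactly: no collateral → creditworthy (pays 287), collateral → subprime (pays 82).
  Creditworthy: no collateral gives 287 − 49 = 238; collateral gives 82 − 48 = 34. No deviation. ✓
  Subprime: collateral gives 82 − 225 = -143; no collateral gives 287 − 50 = 237. Would deviate. ✗
Neither assignment is incentive-compatible.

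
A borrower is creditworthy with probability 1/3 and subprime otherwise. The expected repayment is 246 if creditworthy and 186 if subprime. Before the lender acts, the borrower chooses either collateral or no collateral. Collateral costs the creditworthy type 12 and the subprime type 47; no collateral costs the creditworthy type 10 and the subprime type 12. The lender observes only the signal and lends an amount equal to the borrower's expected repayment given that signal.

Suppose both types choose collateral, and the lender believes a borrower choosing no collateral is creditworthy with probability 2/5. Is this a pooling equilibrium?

At the pooled signal (collateral) the lender holds the prior 1/3 and pays 1/3·246 + 2/3·186 = 206. Off-path (no collateral) belief 2/5 gives 2/5·246 + 3/5·186 = 210.
Creditworthy: collateral gives 206 − 12 = 194; no collateral gives 210 − 10 = 200. Deviates. ✗
Subprime: collateral gives 206 − 47 = 159; no collateral gives 210 − 12 = 198. Deviates. ✗

No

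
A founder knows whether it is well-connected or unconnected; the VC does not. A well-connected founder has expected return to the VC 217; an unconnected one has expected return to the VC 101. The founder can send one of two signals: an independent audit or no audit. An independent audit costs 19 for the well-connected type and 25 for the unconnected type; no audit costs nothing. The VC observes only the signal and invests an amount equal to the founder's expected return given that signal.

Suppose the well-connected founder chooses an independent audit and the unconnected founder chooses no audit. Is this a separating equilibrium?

No

If types separate, audit earns payment 217 and no audit earns 101.
Well-connected: audit gives 217 − 19 = 198; no audit gives 101 − 0 = 101. No deviation. ✓
Unconnected: no audit gives 101 − 0 = 101; audit gives 217 − 25 = 192. Would deviate. ✗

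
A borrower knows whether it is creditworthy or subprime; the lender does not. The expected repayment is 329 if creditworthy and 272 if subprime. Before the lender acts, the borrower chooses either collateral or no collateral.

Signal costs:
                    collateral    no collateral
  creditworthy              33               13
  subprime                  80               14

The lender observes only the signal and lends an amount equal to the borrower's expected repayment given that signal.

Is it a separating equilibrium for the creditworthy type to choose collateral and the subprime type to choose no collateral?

Yes

Under separation the lender infers type exactly: collateral → creditworthy (pays 329), no collateral → subprime (pays 272).
Creditworthy: collateral gives 329 − 33 = 296; no collateral gives 272 − 13 = 259. No deviation. ✓
Subprime: no collateral gives 272 − 14 = 258; collateral gives 329 − 80 = 249. No deviation. ✓
Neither type gains from mimicking the other.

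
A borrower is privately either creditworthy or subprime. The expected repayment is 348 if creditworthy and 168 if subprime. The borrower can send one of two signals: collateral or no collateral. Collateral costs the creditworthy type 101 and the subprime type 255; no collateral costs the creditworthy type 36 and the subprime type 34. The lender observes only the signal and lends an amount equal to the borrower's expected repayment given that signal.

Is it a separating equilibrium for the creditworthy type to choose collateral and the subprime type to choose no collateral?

Yes

Under separation the lender infers type exactly: collateral → creditworthy (pays 348), no collateral → subprime (pays 168).
Creditworthy: collateral gives 348 − 101 = 247; no collateral gives 168 − 36 = 132. No deviation. ✓
Subprime: no collateral gives 168 − 34 = 134; collateral gives 348 − 255 = 93. No deviation. ✓
Neither type gains from mimicking the other.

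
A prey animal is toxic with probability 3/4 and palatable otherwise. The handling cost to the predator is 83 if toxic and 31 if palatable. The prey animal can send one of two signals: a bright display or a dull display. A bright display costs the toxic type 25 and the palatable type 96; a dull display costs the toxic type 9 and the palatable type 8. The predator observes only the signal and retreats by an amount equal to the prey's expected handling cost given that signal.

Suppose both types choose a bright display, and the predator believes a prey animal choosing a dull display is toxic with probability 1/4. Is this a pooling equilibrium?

No

At the pooled signal (bright display) the predator holds the prior 3/4 and pays 3/4·83 + 1/4·31 = 70. Off-path (dull display) belief 1/4 gives 1/4·83 + 3/4·31 = 44.
Toxic: bright display gives 70 − 25 = 45; dull display gives 44 − 9 = 35. Stays. ✓
Palatable: bright display gives 70 − 96 = -26; dull display gives 44 − 8 = 36. Deviates. ✗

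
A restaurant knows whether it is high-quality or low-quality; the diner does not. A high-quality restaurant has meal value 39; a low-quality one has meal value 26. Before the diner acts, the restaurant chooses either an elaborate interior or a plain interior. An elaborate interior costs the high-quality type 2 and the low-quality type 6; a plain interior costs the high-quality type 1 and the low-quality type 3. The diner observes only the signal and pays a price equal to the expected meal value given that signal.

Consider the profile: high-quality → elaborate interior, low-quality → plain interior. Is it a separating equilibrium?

If types separate, elaborate interior earns payment 39 and plain interior earns 26.
High-quality: elaborate interior gives 39 − 2 = 37; plain interior gives 26 − 1 = 25. No deviation. ✓
Low-quality: plain interior gives 26 − 3 = 23; elaborate interior gives 39 − 6 = 33. Would deviate. ✗

No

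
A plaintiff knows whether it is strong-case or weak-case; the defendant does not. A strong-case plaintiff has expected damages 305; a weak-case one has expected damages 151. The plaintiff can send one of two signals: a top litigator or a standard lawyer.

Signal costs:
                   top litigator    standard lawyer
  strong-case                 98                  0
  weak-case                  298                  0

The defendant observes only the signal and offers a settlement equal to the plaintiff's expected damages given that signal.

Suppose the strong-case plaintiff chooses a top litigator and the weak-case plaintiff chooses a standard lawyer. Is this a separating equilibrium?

Under separation the defendant infers type exactly: top litigator → strong-case (pays 305), standard lawyer → weak-case (pays 151).
Strong-case: top litigator gives 305 − 98 = 207; standard lawyer gives 151 − 0 = 151. No deviation. ✓
Weak-case: standard lawyer gives 151 − 0 = 151; top litigator gives 305 − 298 = 7. No deviation. ✓
Neither type gains from mimicking the other.

Yes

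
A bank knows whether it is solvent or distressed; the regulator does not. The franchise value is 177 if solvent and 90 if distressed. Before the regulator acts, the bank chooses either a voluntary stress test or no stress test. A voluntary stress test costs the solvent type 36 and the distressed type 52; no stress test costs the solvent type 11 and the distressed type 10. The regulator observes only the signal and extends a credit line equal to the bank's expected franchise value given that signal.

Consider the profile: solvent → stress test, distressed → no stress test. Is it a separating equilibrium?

No

If types separate, stress test earns payment 177 and no stress test earns 90.
Solvent: stress test gives 177 − 36 = 141; no stress test gives 90 − 11 = 79. No deviation. ✓
Distressed: no stress test gives 90 − 10 = 80; stress test gives 177 − 52 = 125. Would deviate. ✗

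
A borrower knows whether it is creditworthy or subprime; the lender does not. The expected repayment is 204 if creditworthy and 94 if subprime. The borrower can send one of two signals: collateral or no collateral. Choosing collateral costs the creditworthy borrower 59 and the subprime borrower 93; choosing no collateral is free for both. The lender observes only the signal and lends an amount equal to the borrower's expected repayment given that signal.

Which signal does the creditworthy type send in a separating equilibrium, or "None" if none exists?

None

Try creditworthy → collateral, subprime → no collateral:
  Under separation the lender infers type exactly: collateral → creditworthy (pays 204), no collateral → subprime (pays 94).
  Creditworthy: collateral gives 204 − 59 = 145; no collateral gives 94 − 0 = 94. No deviation. ✓
  Subprime: no collateral gives 94 − 0 = 94; collateral gives 204 − 93 = 111. Would deviate. ✗
Try creditworthy → no collateral, subprime → collateral:
  Under separation the lender infers type exactly: no collateral → creditworthy (pays 204), collateral → subprime (pays 94).
  Creditworthy: no collateral gives 204 − 0 = 204; collateral gives 94 − 59 = 35. No deviation. ✓
  Subprime: collateral gives 94 − 93 = 1; no collateral gives 204 − 0 = 204. Would deviate. ✗
Neither assignment is incentive-compatible.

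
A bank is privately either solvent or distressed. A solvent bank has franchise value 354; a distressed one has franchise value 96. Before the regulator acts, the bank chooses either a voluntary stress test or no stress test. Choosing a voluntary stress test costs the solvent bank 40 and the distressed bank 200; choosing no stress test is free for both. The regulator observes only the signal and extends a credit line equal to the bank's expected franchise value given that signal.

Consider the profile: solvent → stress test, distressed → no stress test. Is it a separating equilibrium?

No

If types separate, stress test earns payment 354 and no stress test earns 96.
Solvent: stress test gives 354 − 40 = 314; no stress test gives 96 − 0 = 96. No deviation. ✓
Distressed: no stress test gives 96 − 0 = 96; stress test gives 354 − 200 = 154. Would deviate. ✗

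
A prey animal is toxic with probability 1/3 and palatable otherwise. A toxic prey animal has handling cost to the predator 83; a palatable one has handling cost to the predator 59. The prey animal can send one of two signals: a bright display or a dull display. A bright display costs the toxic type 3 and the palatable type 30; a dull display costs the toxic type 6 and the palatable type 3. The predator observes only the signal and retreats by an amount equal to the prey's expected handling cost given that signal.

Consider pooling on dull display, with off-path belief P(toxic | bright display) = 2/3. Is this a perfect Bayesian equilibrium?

At the pooled signal (dull display) the predator holds the prior 1/3 and pays 1/3·83 + 2/3·59 = 67. Off-path (bright display) belief 2/3 gives 2/3·83 + 1/3·59 = 75.
Toxic: dull display gives 67 − 6 = 61; bright display gives 75 − 3 = 72. Deviates. ✗
Palatable: dull display gives 67 − 3 = 64; bright display gives 75 − 30 = 45. Stays. ✓

No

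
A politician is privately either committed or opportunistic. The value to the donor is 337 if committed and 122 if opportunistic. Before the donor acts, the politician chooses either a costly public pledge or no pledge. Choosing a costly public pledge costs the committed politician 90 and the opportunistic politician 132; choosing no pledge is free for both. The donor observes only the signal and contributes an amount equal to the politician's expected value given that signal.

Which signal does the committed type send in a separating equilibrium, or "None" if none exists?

Try committed → pledge, opportunistic → no pledge:
  Under separation the donor infers type exactly: pledge → committed (pays 337), no pledge → opportunistic (pays 122).
  Committed: pledge gives 337 − 90 = 247; no pledge gives 122 − 0 = 122. No deviation. ✓
  Opportunistic: no pledge gives 122 − 0 = 122; pledge gives 337 − 132 = 205. Would deviate. ✗
Try committed → no pledge, opportunistic → pledge:
  Under separation the donor infers type exactly: no pledge → committed (pays 337), pledge → opportunistic (pays 122).
  Committed: no pledge gives 337 − 0 = 337; pledge gives 122 − 90 = 32. No deviation. ✓
  Opportunistic: pledge gives 122 − 132 = -10; no pledge gives 337 − 0 = 337. Would deviate. ✗
Neither assignment is incentive-compatible.

None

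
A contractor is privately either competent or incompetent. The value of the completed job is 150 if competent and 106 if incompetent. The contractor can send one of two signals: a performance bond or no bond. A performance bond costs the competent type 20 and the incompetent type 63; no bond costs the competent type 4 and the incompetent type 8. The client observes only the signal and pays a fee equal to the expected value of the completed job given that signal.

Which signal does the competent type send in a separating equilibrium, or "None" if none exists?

Try competent → bond, incompetent → no bond:
  Under separation the client infers type exactly: bond → competent (pays 150), no bond → incompetent (pays 106).
  Competent: bond gives 150 − 20 = 130; no bond gives 106 − 4 = 102. No deviation. ✓
  Incompetent: no bond gives 106 − 8 = 98; bond gives 150 − 63 = 87. No deviation. ✓
Both hold — the competent type sends bond.

bond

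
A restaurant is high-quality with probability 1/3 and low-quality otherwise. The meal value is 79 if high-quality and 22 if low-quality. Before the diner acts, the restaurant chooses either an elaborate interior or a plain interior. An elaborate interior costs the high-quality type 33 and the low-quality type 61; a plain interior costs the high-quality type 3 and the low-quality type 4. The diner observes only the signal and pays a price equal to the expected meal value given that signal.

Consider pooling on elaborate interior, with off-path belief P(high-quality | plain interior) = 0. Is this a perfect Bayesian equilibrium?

On the equilibrium path (elaborate interior) the diner holds the prior 1/3 and pays 1/3·79 + 2/3·22 = 41. Off-path (plain interior) belief 0 gives 0·79 + 1·22 = 22.
High-quality: elaborate interior gives 41 − 33 = 8; plain interior gives 22 − 3 = 19. Deviates. ✗
Low-quality: elaborate interior gives 41 − 61 = -20; plain interior gives 22 − 4 = 18. Deviates. ✗

No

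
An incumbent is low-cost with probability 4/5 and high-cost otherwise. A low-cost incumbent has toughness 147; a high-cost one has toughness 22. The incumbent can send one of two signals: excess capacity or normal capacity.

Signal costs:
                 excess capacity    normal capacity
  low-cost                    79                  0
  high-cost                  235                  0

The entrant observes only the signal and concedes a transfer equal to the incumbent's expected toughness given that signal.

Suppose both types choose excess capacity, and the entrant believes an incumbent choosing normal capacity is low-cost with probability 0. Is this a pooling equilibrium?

No

At the pooled signal (excess capacity) the entrant holds the prior 4/5 and pays 4/5·147 + 1/5·22 = 122. Off-path (normal capacity) belief 0 gives 0·147 + 1·22 = 22.
Low-cost: excess capacity gives 122 − 79 = 43; normal capacity gives 22 − 0 = 22. Stays. ✓
High-cost: excess capacity gives 122 − 235 = -113; normal capacity gives 22 − 0 = 22. Deviates. ✗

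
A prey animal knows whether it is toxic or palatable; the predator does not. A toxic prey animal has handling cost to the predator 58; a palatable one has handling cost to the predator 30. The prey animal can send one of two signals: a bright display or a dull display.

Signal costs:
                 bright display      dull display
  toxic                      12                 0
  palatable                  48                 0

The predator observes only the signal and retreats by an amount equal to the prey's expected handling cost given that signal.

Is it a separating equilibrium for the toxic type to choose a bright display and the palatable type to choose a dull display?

If types separate, bright display earns payment 58 and dull display earns 30.
Toxic: bright display gives 58 − 12 = 46; dull display gives 30 − 0 = 30. No deviation. ✓
Palatable: dull display gives 30 − 0 = 30; bright display gives 58 − 48 = 10. No deviation. ✓
Both incentive constraints hold.

Yes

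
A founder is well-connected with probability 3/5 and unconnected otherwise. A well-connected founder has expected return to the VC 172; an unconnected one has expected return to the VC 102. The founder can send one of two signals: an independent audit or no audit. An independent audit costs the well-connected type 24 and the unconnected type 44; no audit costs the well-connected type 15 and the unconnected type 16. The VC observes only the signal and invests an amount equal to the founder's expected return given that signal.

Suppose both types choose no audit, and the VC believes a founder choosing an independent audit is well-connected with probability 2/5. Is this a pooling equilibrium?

Yes

At the pooled signal (no audit) the VC holds the prior 3/5 and pays 3/5·172 + 2/5·102 = 144. Off-path (audit) belief 2/5 gives 2/5·172 + 3/5·102 = 130.
Well-connected: no audit gives 144 − 15 = 129; audit gives 130 − 24 = 106. Stays. ✓
Unconnected: no audit gives 144 − 16 = 128; audit gives 130 − 44 = 86. Stays. ✓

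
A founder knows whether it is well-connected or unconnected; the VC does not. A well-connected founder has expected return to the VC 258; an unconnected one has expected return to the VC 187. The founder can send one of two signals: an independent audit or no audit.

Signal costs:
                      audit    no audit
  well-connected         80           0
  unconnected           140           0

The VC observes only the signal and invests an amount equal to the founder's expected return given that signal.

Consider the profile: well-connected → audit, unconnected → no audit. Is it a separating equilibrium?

No

Under separation the VC infers type exactly: audit → well-connected (pays 258), no audit → unconnected (pays 187).
Well-connected: audit gives 258 − 80 = 178; no audit gives 187 − 0 = 187. Would deviate. ✗
Unconnected: no audit gives 187 − 0 = 187; audit gives 258 − 140 = 118. No deviation. ✓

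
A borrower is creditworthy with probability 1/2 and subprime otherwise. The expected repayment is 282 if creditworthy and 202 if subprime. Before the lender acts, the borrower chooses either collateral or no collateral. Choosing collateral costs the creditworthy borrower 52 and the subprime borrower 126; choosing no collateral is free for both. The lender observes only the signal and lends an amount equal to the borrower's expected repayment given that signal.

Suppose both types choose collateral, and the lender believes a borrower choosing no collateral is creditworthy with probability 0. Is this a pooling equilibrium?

On the equilibrium path (collateral) the lender holds the prior 1/2 and pays 1/2·282 + 1/2·202 = 242. Off-path (no collateral) belief 0 gives 0·282 + 1·202 = 202.
Creditworthy: collateral gives 242 − 52 = 190; no collateral gives 202 − 0 = 202. Deviates. ✗
Subprime: collateral gives 242 − 126 = 116; no collateral gives 202 − 0 = 202. Deviates. ✗

No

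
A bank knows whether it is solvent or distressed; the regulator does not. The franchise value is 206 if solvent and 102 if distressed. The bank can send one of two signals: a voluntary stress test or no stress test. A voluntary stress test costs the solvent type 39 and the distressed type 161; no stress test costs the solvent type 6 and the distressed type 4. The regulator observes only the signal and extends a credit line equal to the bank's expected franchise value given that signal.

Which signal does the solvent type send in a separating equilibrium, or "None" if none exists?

Try solvent → stress test, distressed → no stress test:
  If types separate, stress test earns payment 206 and no stress test earns 102.
  Solvent: stress test gives 206 − 39 = 167; no stress test gives 102 − 6 = 96. No deviation. ✓
  Distressed: no stress test gives 102 − 4 = 98; stress test gives 206 − 161 = 45. No deviation. ✓
Both hold — the solvent type sends stress test.

stress test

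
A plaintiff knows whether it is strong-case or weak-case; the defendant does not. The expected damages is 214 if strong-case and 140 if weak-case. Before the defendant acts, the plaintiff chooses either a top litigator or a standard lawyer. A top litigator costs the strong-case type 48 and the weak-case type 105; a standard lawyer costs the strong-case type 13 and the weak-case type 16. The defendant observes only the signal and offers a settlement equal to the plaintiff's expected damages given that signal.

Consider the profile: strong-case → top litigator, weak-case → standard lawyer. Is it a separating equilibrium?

Yes

If types separate, top litigator earns payment 214 and standard lawyer earns 140.
Strong-case: top litigator gives 214 − 48 = 166; standard lawyer gives 140 − 13 = 127. No deviation. ✓
Weak-case: standard lawyer gives 140 − 16 = 124; top litigator gives 214 − 105 = 109. No deviation. ✓
Neither type gains from mimicking the other.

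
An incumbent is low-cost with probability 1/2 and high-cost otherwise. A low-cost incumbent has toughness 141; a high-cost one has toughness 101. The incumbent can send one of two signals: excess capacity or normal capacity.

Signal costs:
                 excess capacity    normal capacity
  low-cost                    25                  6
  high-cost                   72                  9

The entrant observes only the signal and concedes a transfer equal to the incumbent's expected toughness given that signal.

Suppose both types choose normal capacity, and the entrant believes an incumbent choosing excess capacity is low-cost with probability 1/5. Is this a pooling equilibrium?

On the equilibrium path (normal capacity) the entrant holds the prior 1/2 and pays 1/2·141 + 1/2·101 = 121. Off-path (excess capacity) belief 1/5 gives 1/5·141 + 4/5·101 = 109.
Low-cost: normal capacity gives 121 − 6 = 115; excess capacity gives 109 − 25 = 84. Stays. ✓
High-cost: normal capacity gives 121 − 9 = 112; excess capacity gives 109 − 72 = 37. Stays. ✓
Beliefs are Bayes-consistent on-path and both types best-respond.

Yes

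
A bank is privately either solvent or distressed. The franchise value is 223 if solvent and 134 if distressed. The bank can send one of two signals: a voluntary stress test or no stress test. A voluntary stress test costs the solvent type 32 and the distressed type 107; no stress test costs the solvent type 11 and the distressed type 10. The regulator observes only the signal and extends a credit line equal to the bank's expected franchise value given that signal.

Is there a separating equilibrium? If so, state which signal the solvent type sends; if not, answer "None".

stress test

Try solvent → stress test, distressed → no stress test:
  If types separate, stress test earns payment 223 and no stress test earns 134.
  Solvent: stress test gives 223 − 32 = 191; no stress test gives 134 − 11 = 123. No deviation. ✓
  Distressed: no stress test gives 134 − 10 = 124; stress test gives 223 − 107 = 116. No deviation. ✓
Both hold — the solvent type sends stress test.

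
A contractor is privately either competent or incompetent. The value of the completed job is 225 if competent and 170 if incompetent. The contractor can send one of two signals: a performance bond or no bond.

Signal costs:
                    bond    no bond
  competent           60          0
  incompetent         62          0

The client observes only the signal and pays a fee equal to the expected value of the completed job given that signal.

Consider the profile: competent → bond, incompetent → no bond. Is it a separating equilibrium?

No

If types separate, bond earns payment 225 and no bond earns 170.
Competent: bond gives 225 − 60 = 165; no bond gives 170 − 0 = 170. Would deviate. ✗
Incompetent: no bond gives 170 − 0 = 170; bond gives 225 − 62 = 163. No deviation. ✓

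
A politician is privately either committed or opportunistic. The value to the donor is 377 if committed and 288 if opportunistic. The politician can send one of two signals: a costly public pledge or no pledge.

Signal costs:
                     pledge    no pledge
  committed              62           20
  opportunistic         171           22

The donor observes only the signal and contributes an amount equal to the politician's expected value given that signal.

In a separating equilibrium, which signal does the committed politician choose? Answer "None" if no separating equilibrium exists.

pledge

Try committed → pledge, opportunistic → no pledge:
  Under separation the donor infers type exactly: pledge → committed (pays 377), no pledge → opportunistic (pays 288).
  Committed: pledge gives 377 − 62 = 315; no pledge gives 288 − 20 = 268. No deviation. ✓
  Opportunistic: no pledge gives 288 − 22 = 266; pledge gives 377 − 171 = 206. No deviation. ✓
Both hold — the committed type sends pledge.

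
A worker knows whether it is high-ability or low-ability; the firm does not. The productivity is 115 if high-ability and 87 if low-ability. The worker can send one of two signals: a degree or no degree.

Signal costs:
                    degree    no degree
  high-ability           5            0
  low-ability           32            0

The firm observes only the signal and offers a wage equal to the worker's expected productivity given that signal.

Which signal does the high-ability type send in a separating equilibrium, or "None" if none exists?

degree

Try high-ability → degree, low-ability → no degree:
  If types separate, degree earns payment 115 and no degree earns 87.
  High-ability: degree gives 115 − 5 = 110; no degree gives 87 − 0 = 87. No deviation. ✓
  Low-ability: no degree gives 87 − 0 = 87; degree gives 115 − 32 = 83. No deviation. ✓
Both hold — the high-ability type sends degree.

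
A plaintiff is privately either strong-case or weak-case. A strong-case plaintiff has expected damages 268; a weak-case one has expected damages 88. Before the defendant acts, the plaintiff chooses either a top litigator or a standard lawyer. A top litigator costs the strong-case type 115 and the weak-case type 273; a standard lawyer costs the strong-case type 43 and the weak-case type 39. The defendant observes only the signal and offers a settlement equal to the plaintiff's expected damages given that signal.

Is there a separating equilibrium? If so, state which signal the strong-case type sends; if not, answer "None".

Try strong-case → top litigator, weak-case → standard lawyer:
  If types separate, top litigator earns payment 268 and standard lawyer earns 88.
  Strong-case: top litigator gives 268 − 115 = 153; standard lawyer gives 88 − 43 = 45. No deviation. ✓
  Weak-case: standard lawyer gives 88 − 39 = 49; top litigator gives 268 − 273 = -5. No deviation. ✓
Both hold — the strong-case type sends top litigator.

top litigator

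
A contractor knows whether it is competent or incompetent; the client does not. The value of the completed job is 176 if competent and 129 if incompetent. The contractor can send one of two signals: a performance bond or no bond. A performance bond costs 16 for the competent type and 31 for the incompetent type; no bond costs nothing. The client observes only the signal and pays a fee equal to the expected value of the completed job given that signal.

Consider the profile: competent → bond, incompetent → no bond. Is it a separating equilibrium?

If types separate, bond earns payment 176 and no bond earns 129.
Competent: bond gives 176 − 16 = 160; no bond gives 129 − 0 = 129. No deviation. ✓
Incompetent: no bond gives 129 − 0 = 129; bond gives 176 − 31 = 145. Would deviate. ✗

No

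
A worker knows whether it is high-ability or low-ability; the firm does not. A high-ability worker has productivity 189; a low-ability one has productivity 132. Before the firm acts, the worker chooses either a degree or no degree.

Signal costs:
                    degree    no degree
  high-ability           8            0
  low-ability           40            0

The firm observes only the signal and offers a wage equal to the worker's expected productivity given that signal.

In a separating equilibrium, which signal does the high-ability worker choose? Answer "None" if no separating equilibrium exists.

Try high-ability → degree, low-ability → no degree:
  If types separate, degree earns payment 189 and no degree earns 132.
  High-ability: degree gives 189 − 8 = 181; no degree gives 132 − 0 = 132. No deviation. ✓
  Low-ability: no degree gives 132 − 0 = 132; degree gives 189 − 40 = 149. Would deviate. ✗
Try high-ability → no degree, low-ability → degree:
  If types separate, no degree earns payment 189 and degree earns 132.
  High-ability: no degree gives 189 − 0 = 189; degree gives 132 − 8 = 124. No deviation. ✓
  Low-ability: degree gives 132 − 40 = 92; no degree gives 189 − 0 = 189. Would deviate. ✗
Neither assignment is incentive-compatible.

None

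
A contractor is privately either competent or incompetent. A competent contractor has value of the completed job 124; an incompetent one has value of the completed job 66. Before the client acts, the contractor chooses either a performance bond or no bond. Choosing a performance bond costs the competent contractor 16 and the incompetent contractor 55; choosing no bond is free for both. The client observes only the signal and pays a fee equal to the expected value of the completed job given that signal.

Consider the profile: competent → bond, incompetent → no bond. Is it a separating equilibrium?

Under separation the client infers type exactly: bond → competent (pays 124), no bond → incompetent (pays 66).
Competent: bond gives 124 − 16 = 108; no bond gives 66 − 0 = 66. No deviation. ✓
Incompetent: no bond gives 66 − 0 = 66; bond gives 124 − 55 = 69. Would deviate. ✗

No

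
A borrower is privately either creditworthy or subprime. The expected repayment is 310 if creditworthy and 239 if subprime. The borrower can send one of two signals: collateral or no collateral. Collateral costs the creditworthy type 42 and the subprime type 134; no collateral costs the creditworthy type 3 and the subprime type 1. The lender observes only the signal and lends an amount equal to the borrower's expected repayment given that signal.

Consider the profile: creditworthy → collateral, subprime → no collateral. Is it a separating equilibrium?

Yes

If types separate, collateral earns payment 310 and no collateral earns 239.
Creditworthy: collateral gives 310 − 42 = 268; no collateral gives 239 − 3 = 236. No deviation. ✓
Subprime: no collateral gives 239 − 1 = 238; collateral gives 310 − 134 = 176. No deviation. ✓
Both incentive constraints hold.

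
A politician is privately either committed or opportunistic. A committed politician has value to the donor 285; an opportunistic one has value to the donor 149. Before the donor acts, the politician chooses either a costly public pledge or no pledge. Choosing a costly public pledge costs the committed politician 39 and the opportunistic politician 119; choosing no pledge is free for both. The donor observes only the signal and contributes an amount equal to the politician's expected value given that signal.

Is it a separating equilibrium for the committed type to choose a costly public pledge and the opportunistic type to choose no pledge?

If types separate, pledge earns payment 285 and no pledge earns 149.
Committed: pledge gives 285 − 39 = 246; no pledge gives 149 − 0 = 149. No deviation. ✓
Opportunistic: no pledge gives 149 − 0 = 149; pledge gives 285 − 119 = 166. Would deviate. ✗

No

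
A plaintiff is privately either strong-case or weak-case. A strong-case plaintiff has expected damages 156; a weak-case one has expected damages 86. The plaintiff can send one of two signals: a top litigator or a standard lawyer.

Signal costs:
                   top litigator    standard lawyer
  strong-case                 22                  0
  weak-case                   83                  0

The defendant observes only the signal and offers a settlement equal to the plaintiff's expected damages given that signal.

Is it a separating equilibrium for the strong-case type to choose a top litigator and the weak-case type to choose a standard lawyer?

If types separate, top litigator earns payment 156 and standard lawyer earns 86.
Strong-case: top litigator gives 156 − 22 = 134; standard lawyer gives 86 − 0 = 86. No deviation. ✓
Weak-case: standard lawyer gives 86 − 0 = 86; top litigator gives 156 − 83 = 73. No deviation. ✓
Both incentive constraints hold.

Yes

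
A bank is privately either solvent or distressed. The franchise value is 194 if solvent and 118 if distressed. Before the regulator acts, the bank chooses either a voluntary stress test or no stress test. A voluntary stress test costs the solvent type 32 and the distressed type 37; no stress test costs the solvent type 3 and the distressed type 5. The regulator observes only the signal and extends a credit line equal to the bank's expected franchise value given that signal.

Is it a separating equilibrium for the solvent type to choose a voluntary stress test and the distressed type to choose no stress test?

No

Under separation the regulator infers type exactly: stress test → solvent (pays 194), no stress test → distressed (pays 118).
Solvent: stress test gives 194 − 32 = 162; no stress test gives 118 − 3 = 115. No deviation. ✓
Distressed: no stress test gives 118 − 5 = 113; stress test gives 194 − 37 = 157. Would deviate. ✗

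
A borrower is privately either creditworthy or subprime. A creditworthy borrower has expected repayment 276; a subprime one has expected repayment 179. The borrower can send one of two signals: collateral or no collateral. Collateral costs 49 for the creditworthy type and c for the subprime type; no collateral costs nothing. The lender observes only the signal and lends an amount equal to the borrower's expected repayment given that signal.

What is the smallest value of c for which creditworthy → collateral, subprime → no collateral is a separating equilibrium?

Under separation: collateral → creditworthy (pays 276); no collateral → subprime (pays 179).
Creditworthy: 276 − 49 = 227 ≥ 179 − 0 = 179. Holds regardless of c. ✓
Subprime: 179 − 0 ≥ 276 − c, so c ≥ 276 − 179 = 97.

97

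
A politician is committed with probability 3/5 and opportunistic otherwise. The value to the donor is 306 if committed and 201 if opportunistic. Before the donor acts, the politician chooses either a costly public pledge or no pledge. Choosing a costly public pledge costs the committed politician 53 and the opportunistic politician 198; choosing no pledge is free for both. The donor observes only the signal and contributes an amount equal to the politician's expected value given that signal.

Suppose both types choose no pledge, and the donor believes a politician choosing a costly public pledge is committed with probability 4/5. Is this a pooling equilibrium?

Yes

On the equilibrium path (no pledge) the donor holds the prior 3/5 and pays 3/5·306 + 2/5·201 = 264. Off-path (pledge) belief 4/5 gives 4/5·306 + 1/5·201 = 285.
Committed: no pledge gives 264 − 0 = 264; pledge gives 285 − 53 = 232. Stays. ✓
Opportunistic: no pledge gives 264 − 0 = 264; pledge gives 285 − 198 = 87. Stays. ✓
Beliefs are Bayes-consistent on-path and both types best-respond.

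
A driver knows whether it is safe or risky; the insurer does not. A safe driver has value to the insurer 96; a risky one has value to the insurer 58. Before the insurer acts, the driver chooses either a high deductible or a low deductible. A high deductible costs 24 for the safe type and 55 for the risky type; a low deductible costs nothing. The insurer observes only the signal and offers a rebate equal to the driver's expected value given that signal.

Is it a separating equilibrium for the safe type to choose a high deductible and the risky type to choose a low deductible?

Under separation the insurer infers type exactly: high deductible → safe (pays 96), low deductible → risky (pays 58).
Safe: high deductible gives 96 − 24 = 72; low deductible gives 58 − 0 = 58. No deviation. ✓
Risky: low deductible gives 58 − 0 = 58; high deductible gives 96 − 55 = 41. No deviation. ✓
Both incentive constraints hold.

Yes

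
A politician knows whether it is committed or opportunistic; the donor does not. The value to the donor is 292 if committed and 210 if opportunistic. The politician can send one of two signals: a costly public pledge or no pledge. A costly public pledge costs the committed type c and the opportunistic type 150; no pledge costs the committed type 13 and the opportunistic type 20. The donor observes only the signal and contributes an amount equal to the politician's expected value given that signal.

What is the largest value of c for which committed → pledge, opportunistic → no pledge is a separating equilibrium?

Under separation: pledge → committed (pays 292); no pledge → opportunistic (pays 210).
Opportunistic: 210 − 20 = 190 ≥ 292 − 150 = 142. Holds regardless of c. ✓
Committed: 292 − c ≥ 210 − 13, so c ≤ 292 − 197 = 95.

95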